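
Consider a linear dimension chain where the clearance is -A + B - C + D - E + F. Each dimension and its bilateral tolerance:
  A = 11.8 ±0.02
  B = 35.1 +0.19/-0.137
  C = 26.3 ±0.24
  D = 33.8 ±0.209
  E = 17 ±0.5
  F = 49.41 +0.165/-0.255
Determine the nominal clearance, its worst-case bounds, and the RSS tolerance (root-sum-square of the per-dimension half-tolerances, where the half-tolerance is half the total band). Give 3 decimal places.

Stack each dimension's contribution:
  -A: nom -11.800 → Σnom=-11.800; wc +0.020/-0.020 → slack +0.020/-0.020; half-tol=0.020, Σhalf²=0.000400
  +B: nom +35.100 → Σnom=23.300; wc +0.190/-0.137 → slack +0.210/-0.157; half-tol=0.164, Σhalf²=0.027132
  -C: nom -26.300 → Σnom=-3.000; wc +0.240/-0.240 → slack +0.450/-0.397; half-tol=0.240, Σhalf²=0.084732
  +D: nom +33.800 → Σnom=30.800; wc +0.209/-0.209 → slack +0.659/-0.606; half-tol=0.209, Σhalf²=0.128413
  -E: nom -17.000 → Σnom=13.800; wc +0.500/-0.500 → slack +1.159/-1.106; half-tol=0.500, Σhalf²=0.378413
  +F: nom +49.410 → Σnom=63.210; wc +0.165/-0.255 → slack +1.324/-1.361; half-tol=0.210, Σhalf²=0.422513
Nominal = 63.210. Worst-case = [63.210 - 1.361, 63.210 + 1.324] = [61.849, 64.534]. RSS = √0.422513 = 0.650.

nominal=63.210 wc=[61.849,64.534] rss=0.650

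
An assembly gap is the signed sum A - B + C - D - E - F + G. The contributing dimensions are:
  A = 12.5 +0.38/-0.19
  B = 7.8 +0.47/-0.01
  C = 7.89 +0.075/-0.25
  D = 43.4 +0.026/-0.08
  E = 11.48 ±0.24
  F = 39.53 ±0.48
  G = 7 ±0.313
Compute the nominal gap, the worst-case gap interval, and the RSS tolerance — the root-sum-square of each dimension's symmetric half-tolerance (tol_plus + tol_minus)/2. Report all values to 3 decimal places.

nominal=-74.820 wc=[-76.789,-73.242] rss=0.744

Stack each dimension's contribution:
  +A: nom +12.500 → Σnom=12.500; wc +0.380/-0.190 → slack +0.380/-0.190; half-tol=0.285, Σhalf²=0.081225
  -B: nom -7.800 → Σnom=4.700; wc +0.010/-0.470 → slack +0.390/-0.660; half-tol=0.240, Σhalf²=0.138825
  +C: nom +7.890 → Σnom=12.590; wc +0.075/-0.250 → slack +0.465/-0.910; half-tol=0.163, Σhalf²=0.165231
  -D: nom -43.400 → Σnom=-30.810; wc +0.080/-0.026 → slack +0.545/-0.936; half-tol=0.053, Σhalf²=0.168040
  -E: nom -11.480 → Σnom=-42.290; wc +0.240/-0.240 → slack +0.785/-1.176; half-tol=0.240, Σhalf²=0.225640
  -F: nom -39.530 → Σnom=-81.820; wc +0.480/-0.480 → slack +1.265/-1.656; half-tol=0.480, Σhalf²=0.456040
  +G: nom +7.000 → Σnom=-74.820; wc +0.313/-0.313 → slack +1.578/-1.969; half-tol=0.313, Σhalf²=0.554009
Nominal = -74.820. Worst-case = [-74.820 - 1.969, -74.820 + 1.578] = [-76.789, -73.242]. RSS = √0.554009 = 0.744.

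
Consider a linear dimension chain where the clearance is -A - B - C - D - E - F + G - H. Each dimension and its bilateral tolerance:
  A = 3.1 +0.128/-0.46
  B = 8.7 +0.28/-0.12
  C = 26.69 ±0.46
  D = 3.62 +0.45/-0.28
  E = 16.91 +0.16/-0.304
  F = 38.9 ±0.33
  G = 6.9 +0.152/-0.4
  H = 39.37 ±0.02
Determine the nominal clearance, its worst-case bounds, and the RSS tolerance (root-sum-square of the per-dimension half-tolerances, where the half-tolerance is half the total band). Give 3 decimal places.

nominal=-130.390 wc=[-132.618,-128.264] rss=0.843

Stack each dimension's contribution:
  -A: nom -3.100 → Σnom=-3.100; wc +0.460/-0.128 → slack +0.460/-0.128; half-tol=0.294, Σhalf²=0.086436
  -B: nom -8.700 → Σnom=-11.800; wc +0.120/-0.280 → slack +0.580/-0.408; half-tol=0.200, Σhalf²=0.126436
  -C: nom -26.690 → Σnom=-38.490; wc +0.460/-0.460 → slack +1.040/-0.868; half-tol=0.460, Σhalf²=0.338036
  -D: nom -3.620 → Σnom=-42.110; wc +0.280/-0.450 → slack +1.320/-1.318; half-tol=0.365, Σhalf²=0.471261
  -E: nom -16.910 → Σnom=-59.020; wc +0.304/-0.160 → slack +1.624/-1.478; half-tol=0.232, Σhalf²=0.525085
  -F: nom -38.900 → Σnom=-97.920; wc +0.330/-0.330 → slack +1.954/-1.808; half-tol=0.330, Σhalf²=0.633985
  +G: nom +6.900 → Σnom=-91.020; wc +0.152/-0.400 → slack +2.106/-2.208; half-tol=0.276, Σhalf²=0.710161
  -H: nom -39.370 → Σnom=-130.390; wc +0.020/-0.020 → slack +2.126/-2.228; half-tol=0.020, Σhalf²=0.710561
Nominal = -130.390. Worst-case = [-130.390 - 2.228, -130.390 + 2.126] = [-132.618, -128.264]. RSS = √0.710561 = 0.843.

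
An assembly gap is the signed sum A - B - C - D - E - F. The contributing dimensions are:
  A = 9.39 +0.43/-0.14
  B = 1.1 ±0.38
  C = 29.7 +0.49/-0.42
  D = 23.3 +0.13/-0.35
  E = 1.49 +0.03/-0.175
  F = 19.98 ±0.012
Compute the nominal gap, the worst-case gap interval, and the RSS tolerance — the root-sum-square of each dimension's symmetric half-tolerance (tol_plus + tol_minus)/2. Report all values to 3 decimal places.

nominal=-66.180 wc=[-67.362,-64.413] rss=0.708

Stack each dimension's contribution:
  +A: nom +9.390 → Σnom=9.390; wc +0.430/-0.140 → slack +0.430/-0.140; half-tol=0.285, Σhalf²=0.081225
  -B: nom -1.100 → Σnom=8.290; wc +0.380/-0.380 → slack +0.810/-0.520; half-tol=0.380, Σhalf²=0.225625
  -C: nom -29.700 → Σnom=-21.410; wc +0.420/-0.490 → slack +1.230/-1.010; half-tol=0.455, Σhalf²=0.432650
  -D: nom -23.300 → Σnom=-44.710; wc +0.350/-0.130 → slack +1.580/-1.140; half-tol=0.240, Σhalf²=0.490250
  -E: nom -1.490 → Σnom=-46.200; wc +0.175/-0.030 → slack +1.755/-1.170; half-tol=0.102, Σhalf²=0.500756
  -F: nom -19.980 → Σnom=-66.180; wc +0.012/-0.012 → slack +1.767/-1.182; half-tol=0.012, Σhalf²=0.500900
Nominal = -66.180. Worst-case = [-66.180 - 1.182, -66.180 + 1.767] = [-67.362, -64.413]. RSS = √0.500900 = 0.708.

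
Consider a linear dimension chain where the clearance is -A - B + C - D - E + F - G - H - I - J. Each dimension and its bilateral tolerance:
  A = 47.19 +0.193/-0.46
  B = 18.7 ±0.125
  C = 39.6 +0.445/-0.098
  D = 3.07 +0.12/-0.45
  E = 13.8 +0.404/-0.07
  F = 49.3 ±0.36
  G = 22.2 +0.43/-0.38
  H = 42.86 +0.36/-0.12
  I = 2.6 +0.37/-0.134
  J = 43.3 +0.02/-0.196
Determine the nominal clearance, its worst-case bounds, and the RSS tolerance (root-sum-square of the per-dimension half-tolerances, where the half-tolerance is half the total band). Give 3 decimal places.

Stack each dimension's contribution:
  -A: nom -47.190 → Σnom=-47.190; wc +0.460/-0.193 → slack +0.460/-0.193; half-tol=0.327, Σhalf²=0.106602
  -B: nom -18.700 → Σnom=-65.890; wc +0.125/-0.125 → slack +0.585/-0.318; half-tol=0.125, Σhalf²=0.122227
  +C: nom +39.600 → Σnom=-26.290; wc +0.445/-0.098 → slack +1.030/-0.416; half-tol=0.272, Σhalf²=0.195940
  -D: nom -3.070 → Σnom=-29.360; wc +0.450/-0.120 → slack +1.480/-0.536; half-tol=0.285, Σhalf²=0.277165
  -E: nom -13.800 → Σnom=-43.160; wc +0.070/-0.404 → slack +1.550/-0.940; half-tol=0.237, Σhalf²=0.333334
  +F: nom +49.300 → Σnom=6.140; wc +0.360/-0.360 → slack +1.910/-1.300; half-tol=0.360, Σhalf²=0.462934
  -G: nom -22.200 → Σnom=-16.060; wc +0.380/-0.430 → slack +2.290/-1.730; half-tol=0.405, Σhalf²=0.626959
  -H: nom -42.860 → Σnom=-58.920; wc +0.120/-0.360 → slack +2.410/-2.090; half-tol=0.240, Σhalf²=0.684559
  -I: nom -2.600 → Σnom=-61.520; wc +0.134/-0.370 → slack +2.544/-2.460; half-tol=0.252, Σhalf²=0.748063
  -J: nom -43.300 → Σnom=-104.820; wc +0.196/-0.020 → slack +2.740/-2.480; half-tol=0.108, Σhalf²=0.759727
Nominal = -104.820. Worst-case = [-104.820 - 2.480, -104.820 + 2.740] = [-107.300, -102.080]. RSS = √0.759727 = 0.872.

nominal=-104.820 wc=[-107.300,-102.080] rss=0.872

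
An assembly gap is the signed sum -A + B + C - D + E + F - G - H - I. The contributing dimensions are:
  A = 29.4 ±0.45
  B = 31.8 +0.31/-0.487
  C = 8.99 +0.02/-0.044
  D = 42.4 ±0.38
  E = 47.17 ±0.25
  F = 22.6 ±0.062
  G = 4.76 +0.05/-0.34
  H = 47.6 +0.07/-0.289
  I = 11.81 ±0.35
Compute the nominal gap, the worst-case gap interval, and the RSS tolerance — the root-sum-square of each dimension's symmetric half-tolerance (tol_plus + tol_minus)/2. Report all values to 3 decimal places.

Stack each dimension's contribution:
  -A: nom -29.400 → Σnom=-29.400; wc +0.450/-0.450 → slack +0.450/-0.450; half-tol=0.450, Σhalf²=0.202500
  +B: nom +31.800 → Σnom=2.400; wc +0.310/-0.487 → slack +0.760/-0.937; half-tol=0.398, Σhalf²=0.361302
  +C: nom +8.990 → Σnom=11.390; wc +0.020/-0.044 → slack +0.780/-0.981; half-tol=0.032, Σhalf²=0.362326
  -D: nom -42.400 → Σnom=-31.010; wc +0.380/-0.380 → slack +1.160/-1.361; half-tol=0.380, Σhalf²=0.506726
  +E: nom +47.170 → Σnom=16.160; wc +0.250/-0.250 → slack +1.410/-1.611; half-tol=0.250, Σhalf²=0.569226
  +F: nom +22.600 → Σnom=38.760; wc +0.062/-0.062 → slack +1.472/-1.673; half-tol=0.062, Σhalf²=0.573070
  -G: nom -4.760 → Σnom=34.000; wc +0.340/-0.050 → slack +1.812/-1.723; half-tol=0.195, Σhalf²=0.611095
  -H: nom -47.600 → Σnom=-13.600; wc +0.289/-0.070 → slack +2.101/-1.793; half-tol=0.179, Σhalf²=0.643315
  -I: nom -11.810 → Σnom=-25.410; wc +0.350/-0.350 → slack +2.451/-2.143; half-tol=0.350, Σhalf²=0.765815
Nominal = -25.410. Worst-case = [-25.410 - 2.143, -25.410 + 2.451] = [-27.553, -22.959]. RSS = √0.765815 = 0.875.

nominal=-25.410 wc=[-27.553,-22.959] rss=0.875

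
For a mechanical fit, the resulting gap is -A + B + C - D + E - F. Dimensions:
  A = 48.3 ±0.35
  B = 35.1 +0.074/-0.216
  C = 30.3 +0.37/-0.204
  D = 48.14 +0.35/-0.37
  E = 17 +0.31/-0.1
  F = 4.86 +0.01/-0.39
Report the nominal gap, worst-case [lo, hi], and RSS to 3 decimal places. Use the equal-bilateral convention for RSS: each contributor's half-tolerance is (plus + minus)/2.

Stack each dimension's contribution:
  -A: nom -48.300 → Σnom=-48.300; wc +0.350/-0.350 → slack +0.350/-0.350; half-tol=0.350, Σhalf²=0.122500
  +B: nom +35.100 → Σnom=-13.200; wc +0.074/-0.216 → slack +0.424/-0.566; half-tol=0.145, Σhalf²=0.143525
  +C: nom +30.300 → Σnom=17.100; wc +0.370/-0.204 → slack +0.794/-0.770; half-tol=0.287, Σhalf²=0.225894
  -D: nom -48.140 → Σnom=-31.040; wc +0.370/-0.350 → slack +1.164/-1.120; half-tol=0.360, Σhalf²=0.355494
  +E: nom +17.000 → Σnom=-14.040; wc +0.310/-0.100 → slack +1.474/-1.220; half-tol=0.205, Σhalf²=0.397519
  -F: nom -4.860 → Σnom=-18.900; wc +0.390/-0.010 → slack +1.864/-1.230; half-tol=0.200, Σhalf²=0.437519
Nominal = -18.900. Worst-case = [-18.900 - 1.230, -18.900 + 1.864] = [-20.130, -17.036]. RSS = √0.437519 = 0.661.

nominal=-18.900 wc=[-20.130,-17.036] rss=0.661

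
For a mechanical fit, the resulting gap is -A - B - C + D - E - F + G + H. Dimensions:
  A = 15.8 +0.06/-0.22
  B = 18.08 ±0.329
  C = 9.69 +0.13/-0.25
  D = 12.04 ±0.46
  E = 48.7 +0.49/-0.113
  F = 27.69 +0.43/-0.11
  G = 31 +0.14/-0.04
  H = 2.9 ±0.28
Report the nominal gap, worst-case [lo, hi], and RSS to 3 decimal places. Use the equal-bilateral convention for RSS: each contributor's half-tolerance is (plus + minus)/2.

Stack each dimension's contribution:
  -A: nom -15.800 → Σnom=-15.800; wc +0.220/-0.060 → slack +0.220/-0.060; half-tol=0.140, Σhalf²=0.019600
  -B: nom -18.080 → Σnom=-33.880; wc +0.329/-0.329 → slack +0.549/-0.389; half-tol=0.329, Σhalf²=0.127841
  -C: nom -9.690 → Σnom=-43.570; wc +0.250/-0.130 → slack +0.799/-0.519; half-tol=0.190, Σhalf²=0.163941
  +D: nom +12.040 → Σnom=-31.530; wc +0.460/-0.460 → slack +1.259/-0.979; half-tol=0.460, Σhalf²=0.375541
  -E: nom -48.700 → Σnom=-80.230; wc +0.113/-0.490 → slack +1.372/-1.469; half-tol=0.301, Σhalf²=0.466443
  -F: nom -27.690 → Σnom=-107.920; wc +0.110/-0.430 → slack +1.482/-1.899; half-tol=0.270, Σhalf²=0.539343
  +G: nom +31.000 → Σnom=-76.920; wc +0.140/-0.040 → slack +1.622/-1.939; half-tol=0.090, Σhalf²=0.547443
  +H: nom +2.900 → Σnom=-74.020; wc +0.280/-0.280 → slack +1.902/-2.219; half-tol=0.280, Σhalf²=0.625843
Nominal = -74.020. Worst-case = [-74.020 - 2.219, -74.020 + 1.902] = [-76.239, -72.118]. RSS = √0.625843 = 0.791.

nominal=-74.020 wc=[-76.239,-72.118] rss=0.791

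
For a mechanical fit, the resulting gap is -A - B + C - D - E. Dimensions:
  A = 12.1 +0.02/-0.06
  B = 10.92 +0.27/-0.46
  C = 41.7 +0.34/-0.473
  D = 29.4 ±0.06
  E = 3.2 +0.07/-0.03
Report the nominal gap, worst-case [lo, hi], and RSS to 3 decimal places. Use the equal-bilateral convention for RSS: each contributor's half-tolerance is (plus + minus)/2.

Stack each dimension's contribution:
  -A: nom -12.100 → Σnom=-12.100; wc +0.060/-0.020 → slack +0.060/-0.020; half-tol=0.040, Σhalf²=0.001600
  -B: nom -10.920 → Σnom=-23.020; wc +0.460/-0.270 → slack +0.520/-0.290; half-tol=0.365, Σhalf²=0.134825
  +C: nom +41.700 → Σnom=18.680; wc +0.340/-0.473 → slack +0.860/-0.763; half-tol=0.406, Σhalf²=0.300067
  -D: nom -29.400 → Σnom=-10.720; wc +0.060/-0.060 → slack +0.920/-0.823; half-tol=0.060, Σhalf²=0.303667
  -E: nom -3.200 → Σnom=-13.920; wc +0.030/-0.070 → slack +0.950/-0.893; half-tol=0.050, Σhalf²=0.306167
Nominal = -13.920. Worst-case = [-13.920 - 0.893, -13.920 + 0.950] = [-14.813, -12.970]. RSS = √0.306167 = 0.553.

nominal=-13.920 wc=[-14.813,-12.970] rss=0.553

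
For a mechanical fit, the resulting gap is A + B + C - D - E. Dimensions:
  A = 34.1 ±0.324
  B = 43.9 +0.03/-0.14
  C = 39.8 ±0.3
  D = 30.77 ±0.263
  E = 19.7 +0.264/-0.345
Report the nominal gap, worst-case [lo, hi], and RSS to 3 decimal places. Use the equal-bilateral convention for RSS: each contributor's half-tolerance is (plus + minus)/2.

Stack each dimension's contribution:
  +A: nom +34.100 → Σnom=34.100; wc +0.324/-0.324 → slack +0.324/-0.324; half-tol=0.324, Σhalf²=0.104976
  +B: nom +43.900 → Σnom=78.000; wc +0.030/-0.140 → slack +0.354/-0.464; half-tol=0.085, Σhalf²=0.112201
  +C: nom +39.800 → Σnom=117.800; wc +0.300/-0.300 → slack +0.654/-0.764; half-tol=0.300, Σhalf²=0.202201
  -D: nom -30.770 → Σnom=87.030; wc +0.263/-0.263 → slack +0.917/-1.027; half-tol=0.263, Σhalf²=0.271370
  -E: nom -19.700 → Σnom=67.330; wc +0.345/-0.264 → slack +1.262/-1.291; half-tol=0.304, Σhalf²=0.364090
Nominal = 67.330. Worst-case = [67.330 - 1.291, 67.330 + 1.262] = [66.039, 68.592]. RSS = √0.364090 = 0.603.

nominal=67.330 wc=[66.039,68.592] rss=0.603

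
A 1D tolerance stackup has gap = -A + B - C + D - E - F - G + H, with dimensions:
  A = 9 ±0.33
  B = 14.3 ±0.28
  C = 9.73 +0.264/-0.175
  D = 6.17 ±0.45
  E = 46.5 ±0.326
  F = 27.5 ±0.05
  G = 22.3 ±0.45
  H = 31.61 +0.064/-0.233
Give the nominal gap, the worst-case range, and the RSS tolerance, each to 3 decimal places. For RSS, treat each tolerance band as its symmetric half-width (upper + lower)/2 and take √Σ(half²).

Stack each dimension's contribution:
  -A: nom -9.000 → Σnom=-9.000; wc +0.330/-0.330 → slack +0.330/-0.330; half-tol=0.330, Σhalf²=0.108900
  +B: nom +14.300 → Σnom=5.300; wc +0.280/-0.280 → slack +0.610/-0.610; half-tol=0.280, Σhalf²=0.187300
  -C: nom -9.730 → Σnom=-4.430; wc +0.175/-0.264 → slack +0.785/-0.874; half-tol=0.220, Σhalf²=0.235480
  +D: nom +6.170 → Σnom=1.740; wc +0.450/-0.450 → slack +1.235/-1.324; half-tol=0.450, Σhalf²=0.437980
  -E: nom -46.500 → Σnom=-44.760; wc +0.326/-0.326 → slack +1.561/-1.650; half-tol=0.326, Σhalf²=0.544256
  -F: nom -27.500 → Σnom=-72.260; wc +0.050/-0.050 → slack +1.611/-1.700; half-tol=0.050, Σhalf²=0.546756
  -G: nom -22.300 → Σnom=-94.560; wc +0.450/-0.450 → slack +2.061/-2.150; half-tol=0.450, Σhalf²=0.749256
  +H: nom +31.610 → Σnom=-62.950; wc +0.064/-0.233 → slack +2.125/-2.383; half-tol=0.149, Σhalf²=0.771309
Nominal = -62.950. Worst-case = [-62.950 - 2.383, -62.950 + 2.125] = [-65.333, -60.825]. RSS = √0.771309 = 0.878.

nominal=-62.950 wc=[-65.333,-60.825] rss=0.878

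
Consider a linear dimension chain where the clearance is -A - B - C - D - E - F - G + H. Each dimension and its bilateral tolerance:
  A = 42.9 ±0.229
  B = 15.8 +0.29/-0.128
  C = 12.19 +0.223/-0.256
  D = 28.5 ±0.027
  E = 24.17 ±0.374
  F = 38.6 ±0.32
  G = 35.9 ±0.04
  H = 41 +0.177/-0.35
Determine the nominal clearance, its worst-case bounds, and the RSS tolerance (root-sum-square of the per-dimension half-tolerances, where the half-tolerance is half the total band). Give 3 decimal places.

nominal=-157.060 wc=[-158.913,-155.509] rss=0.684

Stack each dimension's contribution:
  -A: nom -42.900 → Σnom=-42.900; wc +0.229/-0.229 → slack +0.229/-0.229; half-tol=0.229, Σhalf²=0.052441
  -B: nom -15.800 → Σnom=-58.700; wc +0.128/-0.290 → slack +0.357/-0.519; half-tol=0.209, Σhalf²=0.096122
  -C: nom -12.190 → Σnom=-70.890; wc +0.256/-0.223 → slack +0.613/-0.742; half-tol=0.239, Σhalf²=0.153482
  -D: nom -28.500 → Σnom=-99.390; wc +0.027/-0.027 → slack +0.640/-0.769; half-tol=0.027, Σhalf²=0.154211
  -E: nom -24.170 → Σnom=-123.560; wc +0.374/-0.374 → slack +1.014/-1.143; half-tol=0.374, Σhalf²=0.294087
  -F: nom -38.600 → Σnom=-162.160; wc +0.320/-0.320 → slack +1.334/-1.463; half-tol=0.320, Σhalf²=0.396487
  -G: nom -35.900 → Σnom=-198.060; wc +0.040/-0.040 → slack +1.374/-1.503; half-tol=0.040, Σhalf²=0.398087
  +H: nom +41.000 → Σnom=-157.060; wc +0.177/-0.350 → slack +1.551/-1.853; half-tol=0.263, Σhalf²=0.467519
Nominal = -157.060. Worst-case = [-157.060 - 1.853, -157.060 + 1.551] = [-158.913, -155.509]. RSS = √0.467519 = 0.684.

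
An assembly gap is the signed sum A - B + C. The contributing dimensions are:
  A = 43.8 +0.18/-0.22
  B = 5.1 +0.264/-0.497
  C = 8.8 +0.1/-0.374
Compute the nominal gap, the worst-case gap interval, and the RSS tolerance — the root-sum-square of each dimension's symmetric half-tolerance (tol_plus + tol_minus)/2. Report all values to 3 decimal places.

Stack each dimension's contribution:
  +A: nom +43.800 → Σnom=43.800; wc +0.180/-0.220 → slack +0.180/-0.220; half-tol=0.200, Σhalf²=0.040000
  -B: nom -5.100 → Σnom=38.700; wc +0.497/-0.264 → slack +0.677/-0.484; half-tol=0.381, Σhalf²=0.184780
  +C: nom +8.800 → Σnom=47.500; wc +0.100/-0.374 → slack +0.777/-0.858; half-tol=0.237, Σhalf²=0.240949
Nominal = 47.500. Worst-case = [47.500 - 0.858, 47.500 + 0.777] = [46.642, 48.277]. RSS = √0.240949 = 0.491.

nominal=47.500 wc=[46.642,48.277] rss=0.491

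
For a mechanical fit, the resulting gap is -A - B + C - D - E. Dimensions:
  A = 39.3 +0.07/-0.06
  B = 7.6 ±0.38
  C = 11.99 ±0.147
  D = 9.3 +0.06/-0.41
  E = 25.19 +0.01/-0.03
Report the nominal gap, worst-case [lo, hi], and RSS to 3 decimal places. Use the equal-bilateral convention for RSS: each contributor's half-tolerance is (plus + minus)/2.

nominal=-69.400 wc=[-70.067,-68.373] rss=0.475

Stack each dimension's contribution:
  -A: nom -39.300 → Σnom=-39.300; wc +0.060/-0.070 → slack +0.060/-0.070; half-tol=0.065, Σhalf²=0.004225
  -B: nom -7.600 → Σnom=-46.900; wc +0.380/-0.380 → slack +0.440/-0.450; half-tol=0.380, Σhalf²=0.148625
  +C: nom +11.990 → Σnom=-34.910; wc +0.147/-0.147 → slack +0.587/-0.597; half-tol=0.147, Σhalf²=0.170234
  -D: nom -9.300 → Σnom=-44.210; wc +0.410/-0.060 → slack +0.997/-0.657; half-tol=0.235, Σhalf²=0.225459
  -E: nom -25.190 → Σnom=-69.400; wc +0.030/-0.010 → slack +1.027/-0.667; half-tol=0.020, Σhalf²=0.225859
Nominal = -69.400. Worst-case = [-69.400 - 0.667, -69.400 + 1.027] = [-70.067, -68.373]. RSS = √0.225859 = 0.475.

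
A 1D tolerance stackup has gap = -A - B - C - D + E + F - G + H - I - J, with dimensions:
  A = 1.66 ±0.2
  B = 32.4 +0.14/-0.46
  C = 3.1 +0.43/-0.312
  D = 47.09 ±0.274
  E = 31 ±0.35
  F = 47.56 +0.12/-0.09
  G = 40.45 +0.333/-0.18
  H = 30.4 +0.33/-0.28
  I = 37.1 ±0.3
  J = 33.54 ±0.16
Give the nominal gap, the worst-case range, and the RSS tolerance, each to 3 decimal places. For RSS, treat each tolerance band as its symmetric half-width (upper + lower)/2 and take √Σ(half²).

nominal=-86.380 wc=[-88.937,-83.694] rss=0.866

Stack each dimension's contribution:
  -A: nom -1.660 → Σnom=-1.660; wc +0.200/-0.200 → slack +0.200/-0.200; half-tol=0.200, Σhalf²=0.040000
  -B: nom -32.400 → Σnom=-34.060; wc +0.460/-0.140 → slack +0.660/-0.340; half-tol=0.300, Σhalf²=0.130000
  -C: nom -3.100 → Σnom=-37.160; wc +0.312/-0.430 → slack +0.972/-0.770; half-tol=0.371, Σhalf²=0.267641
  -D: nom -47.090 → Σnom=-84.250; wc +0.274/-0.274 → slack +1.246/-1.044; half-tol=0.274, Σhalf²=0.342717
  +E: nom +31.000 → Σnom=-53.250; wc +0.350/-0.350 → slack +1.596/-1.394; half-tol=0.350, Σhalf²=0.465217
  +F: nom +47.560 → Σnom=-5.690; wc +0.120/-0.090 → slack +1.716/-1.484; half-tol=0.105, Σhalf²=0.476242
  -G: nom -40.450 → Σnom=-46.140; wc +0.180/-0.333 → slack +1.896/-1.817; half-tol=0.257, Σhalf²=0.542034
  +H: nom +30.400 → Σnom=-15.740; wc +0.330/-0.280 → slack +2.226/-2.097; half-tol=0.305, Σhalf²=0.635059
  -I: nom -37.100 → Σnom=-52.840; wc +0.300/-0.300 → slack +2.526/-2.397; half-tol=0.300, Σhalf²=0.725059
  -J: nom -33.540 → Σnom=-86.380; wc +0.160/-0.160 → slack +2.686/-2.557; half-tol=0.160, Σhalf²=0.750659
Nominal = -86.380. Worst-case = [-86.380 - 2.557, -86.380 + 2.686] = [-88.937, -83.694]. RSS = √0.750659 = 0.866.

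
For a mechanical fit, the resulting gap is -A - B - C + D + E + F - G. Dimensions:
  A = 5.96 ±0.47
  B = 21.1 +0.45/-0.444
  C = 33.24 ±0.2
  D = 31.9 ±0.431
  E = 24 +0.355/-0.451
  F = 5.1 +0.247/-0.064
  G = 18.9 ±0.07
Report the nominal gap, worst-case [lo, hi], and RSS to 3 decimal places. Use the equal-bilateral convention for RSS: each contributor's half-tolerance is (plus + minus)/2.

Stack each dimension's contribution:
  -A: nom -5.960 → Σnom=-5.960; wc +0.470/-0.470 → slack +0.470/-0.470; half-tol=0.470, Σhalf²=0.220900
  -B: nom -21.100 → Σnom=-27.060; wc +0.444/-0.450 → slack +0.914/-0.920; half-tol=0.447, Σhalf²=0.420709
  -C: nom -33.240 → Σnom=-60.300; wc +0.200/-0.200 → slack +1.114/-1.120; half-tol=0.200, Σhalf²=0.460709
  +D: nom +31.900 → Σnom=-28.400; wc +0.431/-0.431 → slack +1.545/-1.551; half-tol=0.431, Σhalf²=0.646470
  +E: nom +24.000 → Σnom=-4.400; wc +0.355/-0.451 → slack +1.900/-2.002; half-tol=0.403, Σhalf²=0.808879
  +F: nom +5.100 → Σnom=0.700; wc +0.247/-0.064 → slack +2.147/-2.066; half-tol=0.155, Σhalf²=0.833059
  -G: nom -18.900 → Σnom=-18.200; wc +0.070/-0.070 → slack +2.217/-2.136; half-tol=0.070, Σhalf²=0.837959
Nominal = -18.200. Worst-case = [-18.200 - 2.136, -18.200 + 2.217] = [-20.336, -15.983]. RSS = √0.837959 = 0.915.

nominal=-18.200 wc=[-20.336,-15.983] rss=0.915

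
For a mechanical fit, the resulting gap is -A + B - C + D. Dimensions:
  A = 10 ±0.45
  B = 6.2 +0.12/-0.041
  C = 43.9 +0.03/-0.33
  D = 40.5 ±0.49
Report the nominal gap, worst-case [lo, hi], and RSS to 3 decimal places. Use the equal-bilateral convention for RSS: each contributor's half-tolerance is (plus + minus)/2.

nominal=-7.200 wc=[-8.211,-5.810] rss=0.694

Stack each dimension's contribution:
  -A: nom -10.000 → Σnom=-10.000; wc +0.450/-0.450 → slack +0.450/-0.450; half-tol=0.450, Σhalf²=0.202500
  +B: nom +6.200 → Σnom=-3.800; wc +0.120/-0.041 → slack +0.570/-0.491; half-tol=0.081, Σhalf²=0.208980
  -C: nom -43.900 → Σnom=-47.700; wc +0.330/-0.030 → slack +0.900/-0.521; half-tol=0.180, Σhalf²=0.241380
  +D: nom +40.500 → Σnom=-7.200; wc +0.490/-0.490 → slack +1.390/-1.011; half-tol=0.490, Σhalf²=0.481480
Nominal = -7.200. Worst-case = [-7.200 - 1.011, -7.200 + 1.390] = [-8.211, -5.810]. RSS = √0.481480 = 0.694.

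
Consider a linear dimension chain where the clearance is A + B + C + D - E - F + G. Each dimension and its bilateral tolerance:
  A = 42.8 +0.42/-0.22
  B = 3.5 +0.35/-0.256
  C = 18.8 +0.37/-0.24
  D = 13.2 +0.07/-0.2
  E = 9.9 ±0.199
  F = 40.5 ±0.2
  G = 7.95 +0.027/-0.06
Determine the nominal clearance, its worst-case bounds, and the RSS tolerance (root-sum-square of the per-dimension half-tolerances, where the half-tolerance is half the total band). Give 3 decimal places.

nominal=35.850 wc=[34.475,37.486] rss=0.622

Stack each dimension's contribution:
  +A: nom +42.800 → Σnom=42.800; wc +0.420/-0.220 → slack +0.420/-0.220; half-tol=0.320, Σhalf²=0.102400
  +B: nom +3.500 → Σnom=46.300; wc +0.350/-0.256 → slack +0.770/-0.476; half-tol=0.303, Σhalf²=0.194209
  +C: nom +18.800 → Σnom=65.100; wc +0.370/-0.240 → slack +1.140/-0.716; half-tol=0.305, Σhalf²=0.287234
  +D: nom +13.200 → Σnom=78.300; wc +0.070/-0.200 → slack +1.210/-0.916; half-tol=0.135, Σhalf²=0.305459
  -E: nom -9.900 → Σnom=68.400; wc +0.199/-0.199 → slack +1.409/-1.115; half-tol=0.199, Σhalf²=0.345060
  -F: nom -40.500 → Σnom=27.900; wc +0.200/-0.200 → slack +1.609/-1.315; half-tol=0.200, Σhalf²=0.385060
  +G: nom +7.950 → Σnom=35.850; wc +0.027/-0.060 → slack +1.636/-1.375; half-tol=0.043, Σhalf²=0.386952
Nominal = 35.850. Worst-case = [35.850 - 1.375, 35.850 + 1.636] = [34.475, 37.486]. RSS = √0.386952 = 0.622.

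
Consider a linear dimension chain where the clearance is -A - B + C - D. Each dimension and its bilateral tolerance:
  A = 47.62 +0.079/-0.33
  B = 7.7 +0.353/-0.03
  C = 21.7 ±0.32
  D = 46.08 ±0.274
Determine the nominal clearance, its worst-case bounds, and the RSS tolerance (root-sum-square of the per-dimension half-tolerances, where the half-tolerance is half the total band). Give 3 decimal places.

nominal=-79.700 wc=[-80.726,-78.746] rss=0.506

Stack each dimension's contribution:
  -A: nom -47.620 → Σnom=-47.620; wc +0.330/-0.079 → slack +0.330/-0.079; half-tol=0.205, Σhalf²=0.041820
  -B: nom -7.700 → Σnom=-55.320; wc +0.030/-0.353 → slack +0.360/-0.432; half-tol=0.192, Σhalf²=0.078493
  +C: nom +21.700 → Σnom=-33.620; wc +0.320/-0.320 → slack +0.680/-0.752; half-tol=0.320, Σhalf²=0.180893
  -D: nom -46.080 → Σnom=-79.700; wc +0.274/-0.274 → slack +0.954/-1.026; half-tol=0.274, Σhalf²=0.255969
Nominal = -79.700. Worst-case = [-79.700 - 1.026, -79.700 + 0.954] = [-80.726, -78.746]. RSS = √0.255969 = 0.506.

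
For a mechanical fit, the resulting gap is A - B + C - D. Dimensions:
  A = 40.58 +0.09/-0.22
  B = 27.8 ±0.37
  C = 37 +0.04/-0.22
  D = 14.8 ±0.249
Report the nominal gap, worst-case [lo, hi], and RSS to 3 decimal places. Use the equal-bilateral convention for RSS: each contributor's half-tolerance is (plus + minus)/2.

Stack each dimension's contribution:
  +A: nom +40.580 → Σnom=40.580; wc +0.090/-0.220 → slack +0.090/-0.220; half-tol=0.155, Σhalf²=0.024025
  -B: nom -27.800 → Σnom=12.780; wc +0.370/-0.370 → slack +0.460/-0.590; half-tol=0.370, Σhalf²=0.160925
  +C: nom +37.000 → Σnom=49.780; wc +0.040/-0.220 → slack +0.500/-0.810; half-tol=0.130, Σhalf²=0.177825
  -D: nom -14.800 → Σnom=34.980; wc +0.249/-0.249 → slack +0.749/-1.059; half-tol=0.249, Σhalf²=0.239826
Nominal = 34.980. Worst-case = [34.980 - 1.059, 34.980 + 0.749] = [33.921, 35.729]. RSS = √0.239826 = 0.490.

nominal=34.980 wc=[33.921,35.729] rss=0.490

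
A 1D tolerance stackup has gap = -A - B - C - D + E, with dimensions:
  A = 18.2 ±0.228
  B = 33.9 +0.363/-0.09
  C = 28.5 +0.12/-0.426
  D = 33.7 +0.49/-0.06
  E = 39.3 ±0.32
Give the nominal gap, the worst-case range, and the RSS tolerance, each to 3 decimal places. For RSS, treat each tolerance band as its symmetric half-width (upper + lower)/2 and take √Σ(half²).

nominal=-75.000 wc=[-76.521,-73.876] rss=0.597

Stack each dimension's contribution:
  -A: nom -18.200 → Σnom=-18.200; wc +0.228/-0.228 → slack +0.228/-0.228; half-tol=0.228, Σhalf²=0.051984
  -B: nom -33.900 → Σnom=-52.100; wc +0.090/-0.363 → slack +0.318/-0.591; half-tol=0.226, Σhalf²=0.103286
  -C: nom -28.500 → Σnom=-80.600; wc +0.426/-0.120 → slack +0.744/-0.711; half-tol=0.273, Σhalf²=0.177815
  -D: nom -33.700 → Σnom=-114.300; wc +0.060/-0.490 → slack +0.804/-1.201; half-tol=0.275, Σhalf²=0.253440
  +E: nom +39.300 → Σnom=-75.000; wc +0.320/-0.320 → slack +1.124/-1.521; half-tol=0.320, Σhalf²=0.355840
Nominal = -75.000. Worst-case = [-75.000 - 1.521, -75.000 + 1.124] = [-76.521, -73.876]. RSS = √0.355840 = 0.597.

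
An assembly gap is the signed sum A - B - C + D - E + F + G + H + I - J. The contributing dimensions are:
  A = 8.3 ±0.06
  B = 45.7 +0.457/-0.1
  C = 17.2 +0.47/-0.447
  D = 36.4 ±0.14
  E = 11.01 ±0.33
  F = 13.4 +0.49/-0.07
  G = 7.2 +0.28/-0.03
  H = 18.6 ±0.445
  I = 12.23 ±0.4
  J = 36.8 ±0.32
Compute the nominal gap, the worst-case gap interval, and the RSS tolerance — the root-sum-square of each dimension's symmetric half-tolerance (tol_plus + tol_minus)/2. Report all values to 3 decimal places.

Stack each dimension's contribution:
  +A: nom +8.300 → Σnom=8.300; wc +0.060/-0.060 → slack +0.060/-0.060; half-tol=0.060, Σhalf²=0.003600
  -B: nom -45.700 → Σnom=-37.400; wc +0.100/-0.457 → slack +0.160/-0.517; half-tol=0.279, Σhalf²=0.081162
  -C: nom -17.200 → Σnom=-54.600; wc +0.447/-0.470 → slack +0.607/-0.987; half-tol=0.459, Σhalf²=0.291385
  +D: nom +36.400 → Σnom=-18.200; wc +0.140/-0.140 → slack +0.747/-1.127; half-tol=0.140, Σhalf²=0.310985
  -E: nom -11.010 → Σnom=-29.210; wc +0.330/-0.330 → slack +1.077/-1.457; half-tol=0.330, Σhalf²=0.419885
  +F: nom +13.400 → Σnom=-15.810; wc +0.490/-0.070 → slack +1.567/-1.527; half-tol=0.280, Σhalf²=0.498285
  +G: nom +7.200 → Σnom=-8.610; wc +0.280/-0.030 → slack +1.847/-1.557; half-tol=0.155, Σhalf²=0.522310
  +H: nom +18.600 → Σnom=9.990; wc +0.445/-0.445 → slack +2.292/-2.002; half-tol=0.445, Σhalf²=0.720335
  +I: nom +12.230 → Σnom=22.220; wc +0.400/-0.400 → slack +2.692/-2.402; half-tol=0.400, Σhalf²=0.880335
  -J: nom -36.800 → Σnom=-14.580; wc +0.320/-0.320 → slack +3.012/-2.722; half-tol=0.320, Σhalf²=0.982735
Nominal = -14.580. Worst-case = [-14.580 - 2.722, -14.580 + 3.012] = [-17.302, -11.568]. RSS = √0.982735 = 0.991.

nominal=-14.580 wc=[-17.302,-11.568] rss=0.991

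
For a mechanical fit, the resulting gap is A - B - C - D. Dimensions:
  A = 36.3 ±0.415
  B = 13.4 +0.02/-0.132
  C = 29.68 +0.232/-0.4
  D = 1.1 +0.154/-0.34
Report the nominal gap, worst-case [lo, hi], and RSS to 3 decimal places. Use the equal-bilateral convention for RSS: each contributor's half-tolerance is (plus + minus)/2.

Stack each dimension's contribution:
  +A: nom +36.300 → Σnom=36.300; wc +0.415/-0.415 → slack +0.415/-0.415; half-tol=0.415, Σhalf²=0.172225
  -B: nom -13.400 → Σnom=22.900; wc +0.132/-0.020 → slack +0.547/-0.435; half-tol=0.076, Σhalf²=0.178001
  -C: nom -29.680 → Σnom=-6.780; wc +0.400/-0.232 → slack +0.947/-0.667; half-tol=0.316, Σhalf²=0.277857
  -D: nom -1.100 → Σnom=-7.880; wc +0.340/-0.154 → slack +1.287/-0.821; half-tol=0.247, Σhalf²=0.338866
Nominal = -7.880. Worst-case = [-7.880 - 0.821, -7.880 + 1.287] = [-8.701, -6.593]. RSS = √0.338866 = 0.582.

nominal=-7.880 wc=[-8.701,-6.593] rss=0.582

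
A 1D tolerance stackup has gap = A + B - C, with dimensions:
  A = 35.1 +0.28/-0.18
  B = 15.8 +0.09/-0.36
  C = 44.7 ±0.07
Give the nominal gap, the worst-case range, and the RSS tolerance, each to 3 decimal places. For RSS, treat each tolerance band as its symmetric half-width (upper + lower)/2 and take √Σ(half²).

nominal=6.200 wc=[5.590,6.640] rss=0.329

Stack each dimension's contribution:
  +A: nom +35.100 → Σnom=35.100; wc +0.280/-0.180 → slack +0.280/-0.180; half-tol=0.230, Σhalf²=0.052900
  +B: nom +15.800 → Σnom=50.900; wc +0.090/-0.360 → slack +0.370/-0.540; half-tol=0.225, Σhalf²=0.103525
  -C: nom -44.700 → Σnom=6.200; wc +0.070/-0.070 → slack +0.440/-0.610; half-tol=0.070, Σhalf²=0.108425
Nominal = 6.200. Worst-case = [6.200 - 0.610, 6.200 + 0.440] = [5.590, 6.640]. RSS = √0.108425 = 0.329.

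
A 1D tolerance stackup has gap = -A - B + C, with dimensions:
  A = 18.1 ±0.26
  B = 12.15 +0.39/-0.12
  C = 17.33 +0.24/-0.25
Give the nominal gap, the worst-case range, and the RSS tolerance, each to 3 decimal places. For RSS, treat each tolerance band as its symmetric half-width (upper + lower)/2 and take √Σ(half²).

nominal=-12.920 wc=[-13.820,-12.300] rss=0.439

Stack each dimension's contribution:
  -A: nom -18.100 → Σnom=-18.100; wc +0.260/-0.260 → slack +0.260/-0.260; half-tol=0.260, Σhalf²=0.067600
  -B: nom -12.150 → Σnom=-30.250; wc +0.120/-0.390 → slack +0.380/-0.650; half-tol=0.255, Σhalf²=0.132625
  +C: nom +17.330 → Σnom=-12.920; wc +0.240/-0.250 → slack +0.620/-0.900; half-tol=0.245, Σhalf²=0.192650
Nominal = -12.920. Worst-case = [-12.920 - 0.900, -12.920 + 0.620] = [-13.820, -12.300]. RSS = √0.192650 = 0.439.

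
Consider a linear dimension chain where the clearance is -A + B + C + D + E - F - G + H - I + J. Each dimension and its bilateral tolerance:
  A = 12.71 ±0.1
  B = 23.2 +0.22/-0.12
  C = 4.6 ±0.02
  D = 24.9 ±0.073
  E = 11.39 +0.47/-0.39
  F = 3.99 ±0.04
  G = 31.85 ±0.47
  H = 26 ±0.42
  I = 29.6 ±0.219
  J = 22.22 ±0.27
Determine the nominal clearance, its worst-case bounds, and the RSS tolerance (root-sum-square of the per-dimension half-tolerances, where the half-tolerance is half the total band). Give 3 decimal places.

nominal=34.160 wc=[32.038,36.462] rss=0.866

Stack each dimension's contribution:
  -A: nom -12.710 → Σnom=-12.710; wc +0.100/-0.100 → slack +0.100/-0.100; half-tol=0.100, Σhalf²=0.010000
  +B: nom +23.200 → Σnom=10.490; wc +0.220/-0.120 → slack +0.320/-0.220; half-tol=0.170, Σhalf²=0.038900
  +C: nom +4.600 → Σnom=15.090; wc +0.020/-0.020 → slack +0.340/-0.240; half-tol=0.020, Σhalf²=0.039300
  +D: nom +24.900 → Σnom=39.990; wc +0.073/-0.073 → slack +0.413/-0.313; half-tol=0.073, Σhalf²=0.044629
  +E: nom +11.390 → Σnom=51.380; wc +0.470/-0.390 → slack +0.883/-0.703; half-tol=0.430, Σhalf²=0.229529
  -F: nom -3.990 → Σnom=47.390; wc +0.040/-0.040 → slack +0.923/-0.743; half-tol=0.040, Σhalf²=0.231129
  -G: nom -31.850 → Σnom=15.540; wc +0.470/-0.470 → slack +1.393/-1.213; half-tol=0.470, Σhalf²=0.452029
  +H: nom +26.000 → Σnom=41.540; wc +0.420/-0.420 → slack +1.813/-1.633; half-tol=0.420, Σhalf²=0.628429
  -I: nom -29.600 → Σnom=11.940; wc +0.219/-0.219 → slack +2.032/-1.852; half-tol=0.219, Σhalf²=0.676390
  +J: nom +22.220 → Σnom=34.160; wc +0.270/-0.270 → slack +2.302/-2.122; half-tol=0.270, Σhalf²=0.749290
Nominal = 34.160. Worst-case = [34.160 - 2.122, 34.160 + 2.302] = [32.038, 36.462]. RSS = √0.749290 = 0.866.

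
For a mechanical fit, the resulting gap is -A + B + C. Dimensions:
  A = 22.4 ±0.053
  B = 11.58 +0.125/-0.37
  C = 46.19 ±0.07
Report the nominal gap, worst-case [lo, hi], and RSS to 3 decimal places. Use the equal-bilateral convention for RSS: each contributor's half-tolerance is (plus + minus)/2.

nominal=35.370 wc=[34.877,35.618] rss=0.263

Stack each dimension's contribution:
  -A: nom -22.400 → Σnom=-22.400; wc +0.053/-0.053 → slack +0.053/-0.053; half-tol=0.053, Σhalf²=0.002809
  +B: nom +11.580 → Σnom=-10.820; wc +0.125/-0.370 → slack +0.178/-0.423; half-tol=0.247, Σhalf²=0.064065
  +C: nom +46.190 → Σnom=35.370; wc +0.070/-0.070 → slack +0.248/-0.493; half-tol=0.070, Σhalf²=0.068965
Nominal = 35.370. Worst-case = [35.370 - 0.493, 35.370 + 0.248] = [34.877, 35.618]. RSS = √0.068965 = 0.263.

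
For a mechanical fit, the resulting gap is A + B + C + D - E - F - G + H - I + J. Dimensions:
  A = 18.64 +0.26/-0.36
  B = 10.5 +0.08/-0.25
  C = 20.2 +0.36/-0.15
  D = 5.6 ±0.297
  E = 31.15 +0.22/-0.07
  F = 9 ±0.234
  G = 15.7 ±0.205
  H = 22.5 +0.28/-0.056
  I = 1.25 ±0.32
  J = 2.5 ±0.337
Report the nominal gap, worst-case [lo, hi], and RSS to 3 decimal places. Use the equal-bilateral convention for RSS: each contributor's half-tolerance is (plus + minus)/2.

Stack each dimension's contribution:
  +A: nom +18.640 → Σnom=18.640; wc +0.260/-0.360 → slack +0.260/-0.360; half-tol=0.310, Σhalf²=0.096100
  +B: nom +10.500 → Σnom=29.140; wc +0.080/-0.250 → slack +0.340/-0.610; half-tol=0.165, Σhalf²=0.123325
  +C: nom +20.200 → Σnom=49.340; wc +0.360/-0.150 → slack +0.700/-0.760; half-tol=0.255, Σhalf²=0.188350
  +D: nom +5.600 → Σnom=54.940; wc +0.297/-0.297 → slack +0.997/-1.057; half-tol=0.297, Σhalf²=0.276559
  -E: nom -31.150 → Σnom=23.790; wc +0.070/-0.220 → slack +1.067/-1.277; half-tol=0.145, Σhalf²=0.297584
  -F: nom -9.000 → Σnom=14.790; wc +0.234/-0.234 → slack +1.301/-1.511; half-tol=0.234, Σhalf²=0.352340
  -G: nom -15.700 → Σnom=-0.910; wc +0.205/-0.205 → slack +1.506/-1.716; half-tol=0.205, Σhalf²=0.394365
  +H: nom +22.500 → Σnom=21.590; wc +0.280/-0.056 → slack +1.786/-1.772; half-tol=0.168, Σhalf²=0.422589
  -I: nom -1.250 → Σnom=20.340; wc +0.320/-0.320 → slack +2.106/-2.092; half-tol=0.320, Σhalf²=0.524989
  +J: nom +2.500 → Σnom=22.840; wc +0.337/-0.337 → slack +2.443/-2.429; half-tol=0.337, Σhalf²=0.638558
Nominal = 22.840. Worst-case = [22.840 - 2.429, 22.840 + 2.443] = [20.411, 25.283]. RSS = √0.638558 = 0.799.

nominal=22.840 wc=[20.411,25.283] rss=0.799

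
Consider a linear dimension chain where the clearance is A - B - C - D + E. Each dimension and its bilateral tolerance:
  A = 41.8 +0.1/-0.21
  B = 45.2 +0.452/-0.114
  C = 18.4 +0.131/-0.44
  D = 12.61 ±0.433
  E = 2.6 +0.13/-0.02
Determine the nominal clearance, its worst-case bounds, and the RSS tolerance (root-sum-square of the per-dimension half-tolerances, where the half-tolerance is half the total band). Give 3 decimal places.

Stack each dimension's contribution:
  +A: nom +41.800 → Σnom=41.800; wc +0.100/-0.210 → slack +0.100/-0.210; half-tol=0.155, Σhalf²=0.024025
  -B: nom -45.200 → Σnom=-3.400; wc +0.114/-0.452 → slack +0.214/-0.662; half-tol=0.283, Σhalf²=0.104114
  -C: nom -18.400 → Σnom=-21.800; wc +0.440/-0.131 → slack +0.654/-0.793; half-tol=0.285, Σhalf²=0.185624
  -D: nom -12.610 → Σnom=-34.410; wc +0.433/-0.433 → slack +1.087/-1.226; half-tol=0.433, Σhalf²=0.373113
  +E: nom +2.600 → Σnom=-31.810; wc +0.130/-0.020 → slack +1.217/-1.246; half-tol=0.075, Σhalf²=0.378738
Nominal = -31.810. Worst-case = [-31.810 - 1.246, -31.810 + 1.217] = [-33.056, -30.593]. RSS = √0.378738 = 0.615.

nominal=-31.810 wc=[-33.056,-30.593] rss=0.615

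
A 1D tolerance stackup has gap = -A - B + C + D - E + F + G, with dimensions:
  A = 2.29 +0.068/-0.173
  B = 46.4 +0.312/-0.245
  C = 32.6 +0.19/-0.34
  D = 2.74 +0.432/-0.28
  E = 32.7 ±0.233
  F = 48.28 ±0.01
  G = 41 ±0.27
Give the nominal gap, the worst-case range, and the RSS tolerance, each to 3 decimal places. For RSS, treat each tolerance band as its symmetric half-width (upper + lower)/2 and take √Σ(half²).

Stack each dimension's contribution:
  -A: nom -2.290 → Σnom=-2.290; wc +0.173/-0.068 → slack +0.173/-0.068; half-tol=0.120, Σhalf²=0.014520
  -B: nom -46.400 → Σnom=-48.690; wc +0.245/-0.312 → slack +0.418/-0.380; half-tol=0.278, Σhalf²=0.092082
  +C: nom +32.600 → Σnom=-16.090; wc +0.190/-0.340 → slack +0.608/-0.720; half-tol=0.265, Σhalf²=0.162307
  +D: nom +2.740 → Σnom=-13.350; wc +0.432/-0.280 → slack +1.040/-1.000; half-tol=0.356, Σhalf²=0.289044
  -E: nom -32.700 → Σnom=-46.050; wc +0.233/-0.233 → slack +1.273/-1.233; half-tol=0.233, Σhalf²=0.343333
  +F: nom +48.280 → Σnom=2.230; wc +0.010/-0.010 → slack +1.283/-1.243; half-tol=0.010, Σhalf²=0.343433
  +G: nom +41.000 → Σnom=43.230; wc +0.270/-0.270 → slack +1.553/-1.513; half-tol=0.270, Σhalf²=0.416333
Nominal = 43.230. Worst-case = [43.230 - 1.513, 43.230 + 1.553] = [41.717, 44.783]. RSS = √0.416333 = 0.645.

nominal=43.230 wc=[41.717,44.783] rss=0.645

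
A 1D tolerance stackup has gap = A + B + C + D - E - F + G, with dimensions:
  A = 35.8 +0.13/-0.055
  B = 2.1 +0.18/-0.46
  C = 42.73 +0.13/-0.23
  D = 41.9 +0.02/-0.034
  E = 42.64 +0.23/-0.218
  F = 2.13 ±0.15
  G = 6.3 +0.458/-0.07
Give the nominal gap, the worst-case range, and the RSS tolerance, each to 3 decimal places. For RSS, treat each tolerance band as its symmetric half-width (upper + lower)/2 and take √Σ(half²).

Stack each dimension's contribution:
  +A: nom +35.800 → Σnom=35.800; wc +0.130/-0.055 → slack +0.130/-0.055; half-tol=0.092, Σhalf²=0.008556
  +B: nom +2.100 → Σnom=37.900; wc +0.180/-0.460 → slack +0.310/-0.515; half-tol=0.320, Σhalf²=0.110956
  +C: nom +42.730 → Σnom=80.630; wc +0.130/-0.230 → slack +0.440/-0.745; half-tol=0.180, Σhalf²=0.143356
  +D: nom +41.900 → Σnom=122.530; wc +0.020/-0.034 → slack +0.460/-0.779; half-tol=0.027, Σhalf²=0.144085
  -E: nom -42.640 → Σnom=79.890; wc +0.218/-0.230 → slack +0.678/-1.009; half-tol=0.224, Σhalf²=0.194261
  -F: nom -2.130 → Σnom=77.760; wc +0.150/-0.150 → slack +0.828/-1.159; half-tol=0.150, Σhalf²=0.216761
  +G: nom +6.300 → Σnom=84.060; wc +0.458/-0.070 → slack +1.286/-1.229; half-tol=0.264, Σhalf²=0.286457
Nominal = 84.060. Worst-case = [84.060 - 1.229, 84.060 + 1.286] = [82.831, 85.346]. RSS = √0.286457 = 0.535.

nominal=84.060 wc=[82.831,85.346] rss=0.535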